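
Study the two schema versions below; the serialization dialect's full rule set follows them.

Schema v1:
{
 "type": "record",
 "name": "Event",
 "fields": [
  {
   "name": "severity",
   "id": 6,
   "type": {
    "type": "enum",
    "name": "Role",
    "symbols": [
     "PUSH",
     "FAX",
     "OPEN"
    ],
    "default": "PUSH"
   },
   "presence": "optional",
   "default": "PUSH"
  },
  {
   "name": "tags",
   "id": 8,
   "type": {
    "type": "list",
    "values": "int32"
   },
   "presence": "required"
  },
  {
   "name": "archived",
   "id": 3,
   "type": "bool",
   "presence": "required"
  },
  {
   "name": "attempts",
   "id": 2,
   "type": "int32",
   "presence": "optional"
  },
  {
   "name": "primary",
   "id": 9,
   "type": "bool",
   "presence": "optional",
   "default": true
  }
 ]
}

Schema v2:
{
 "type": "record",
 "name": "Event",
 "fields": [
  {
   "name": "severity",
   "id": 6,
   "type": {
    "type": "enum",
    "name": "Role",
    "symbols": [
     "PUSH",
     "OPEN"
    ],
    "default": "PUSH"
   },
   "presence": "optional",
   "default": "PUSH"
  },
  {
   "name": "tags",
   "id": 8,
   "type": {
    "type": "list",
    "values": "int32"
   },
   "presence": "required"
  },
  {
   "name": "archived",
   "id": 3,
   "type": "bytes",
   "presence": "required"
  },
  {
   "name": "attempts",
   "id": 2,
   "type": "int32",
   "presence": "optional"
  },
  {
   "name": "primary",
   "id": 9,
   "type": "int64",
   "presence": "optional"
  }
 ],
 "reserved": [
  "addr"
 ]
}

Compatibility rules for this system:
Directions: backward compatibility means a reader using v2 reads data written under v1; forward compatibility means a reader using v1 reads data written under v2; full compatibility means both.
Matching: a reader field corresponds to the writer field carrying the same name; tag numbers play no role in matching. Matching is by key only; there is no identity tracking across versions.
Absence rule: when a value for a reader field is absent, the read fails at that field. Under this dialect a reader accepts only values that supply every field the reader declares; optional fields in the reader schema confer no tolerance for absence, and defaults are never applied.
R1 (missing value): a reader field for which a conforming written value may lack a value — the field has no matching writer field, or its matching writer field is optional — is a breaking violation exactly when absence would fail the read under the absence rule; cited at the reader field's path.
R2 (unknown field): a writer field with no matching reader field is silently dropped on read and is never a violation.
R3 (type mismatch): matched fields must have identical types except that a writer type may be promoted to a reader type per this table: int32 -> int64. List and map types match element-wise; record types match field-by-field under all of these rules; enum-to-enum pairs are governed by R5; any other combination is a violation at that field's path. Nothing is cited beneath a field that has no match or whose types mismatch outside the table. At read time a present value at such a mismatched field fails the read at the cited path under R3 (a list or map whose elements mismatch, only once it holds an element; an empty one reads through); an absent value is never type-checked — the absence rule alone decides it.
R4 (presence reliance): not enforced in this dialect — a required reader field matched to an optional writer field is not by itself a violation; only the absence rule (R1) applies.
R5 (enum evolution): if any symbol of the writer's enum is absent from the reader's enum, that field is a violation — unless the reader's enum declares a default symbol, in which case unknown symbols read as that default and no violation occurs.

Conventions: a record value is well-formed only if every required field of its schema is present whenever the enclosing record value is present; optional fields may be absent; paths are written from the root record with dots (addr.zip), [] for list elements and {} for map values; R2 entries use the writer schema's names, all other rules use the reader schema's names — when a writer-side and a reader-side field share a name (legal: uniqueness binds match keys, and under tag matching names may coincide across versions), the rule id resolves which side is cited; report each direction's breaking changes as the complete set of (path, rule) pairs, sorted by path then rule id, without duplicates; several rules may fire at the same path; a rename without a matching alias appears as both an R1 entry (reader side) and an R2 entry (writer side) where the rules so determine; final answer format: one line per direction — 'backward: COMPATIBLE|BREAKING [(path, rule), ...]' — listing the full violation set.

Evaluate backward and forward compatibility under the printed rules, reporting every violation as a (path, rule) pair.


backward: BREAKING [(archived, R3), (attempts, R1), (primary, R1), (primary, R3), (severity, R1)]; forward: BREAKING [(archived, R3), (attempts, R1), (primary, R1), (primary, R3), (severity, R1)]

the writer's type comes first in each Event pair
backward for Event (reader v2, writer v1):
  Role -> Role, writer optional: severity aligns to severity
  list<int32> -> list<int32>, writer required: tags aligns to tags
  bool -> bytes, writer required: archived aligns to archived
  int32 -> int32, writer optional: attempts aligns to attempts
  bool -> int64, writer optional: primary aligns to primary
  R3 fires at archived
  R1 fires at attempts
  R1 fires at primary
  R3 fires at primary
  R1 fires at severity
  => backward: BREAKING (5)
forward for Event (reader v1, writer v2):
  Role -> Role, writer optional: severity aligns to severity
  list<int32> -> list<int32>, writer required: tags aligns to tags
  bytes -> bool, writer required: archived aligns to archived
  int32 -> int32, writer optional: attempts aligns to attempts
  int64 -> bool, writer optional: primary aligns to primary
  R3 fires at archived
  R1 fires at attempts
  R1 fires at primary
  R3 fires at primary
  R1 fires at severity
  => forward: BREAKING (5)


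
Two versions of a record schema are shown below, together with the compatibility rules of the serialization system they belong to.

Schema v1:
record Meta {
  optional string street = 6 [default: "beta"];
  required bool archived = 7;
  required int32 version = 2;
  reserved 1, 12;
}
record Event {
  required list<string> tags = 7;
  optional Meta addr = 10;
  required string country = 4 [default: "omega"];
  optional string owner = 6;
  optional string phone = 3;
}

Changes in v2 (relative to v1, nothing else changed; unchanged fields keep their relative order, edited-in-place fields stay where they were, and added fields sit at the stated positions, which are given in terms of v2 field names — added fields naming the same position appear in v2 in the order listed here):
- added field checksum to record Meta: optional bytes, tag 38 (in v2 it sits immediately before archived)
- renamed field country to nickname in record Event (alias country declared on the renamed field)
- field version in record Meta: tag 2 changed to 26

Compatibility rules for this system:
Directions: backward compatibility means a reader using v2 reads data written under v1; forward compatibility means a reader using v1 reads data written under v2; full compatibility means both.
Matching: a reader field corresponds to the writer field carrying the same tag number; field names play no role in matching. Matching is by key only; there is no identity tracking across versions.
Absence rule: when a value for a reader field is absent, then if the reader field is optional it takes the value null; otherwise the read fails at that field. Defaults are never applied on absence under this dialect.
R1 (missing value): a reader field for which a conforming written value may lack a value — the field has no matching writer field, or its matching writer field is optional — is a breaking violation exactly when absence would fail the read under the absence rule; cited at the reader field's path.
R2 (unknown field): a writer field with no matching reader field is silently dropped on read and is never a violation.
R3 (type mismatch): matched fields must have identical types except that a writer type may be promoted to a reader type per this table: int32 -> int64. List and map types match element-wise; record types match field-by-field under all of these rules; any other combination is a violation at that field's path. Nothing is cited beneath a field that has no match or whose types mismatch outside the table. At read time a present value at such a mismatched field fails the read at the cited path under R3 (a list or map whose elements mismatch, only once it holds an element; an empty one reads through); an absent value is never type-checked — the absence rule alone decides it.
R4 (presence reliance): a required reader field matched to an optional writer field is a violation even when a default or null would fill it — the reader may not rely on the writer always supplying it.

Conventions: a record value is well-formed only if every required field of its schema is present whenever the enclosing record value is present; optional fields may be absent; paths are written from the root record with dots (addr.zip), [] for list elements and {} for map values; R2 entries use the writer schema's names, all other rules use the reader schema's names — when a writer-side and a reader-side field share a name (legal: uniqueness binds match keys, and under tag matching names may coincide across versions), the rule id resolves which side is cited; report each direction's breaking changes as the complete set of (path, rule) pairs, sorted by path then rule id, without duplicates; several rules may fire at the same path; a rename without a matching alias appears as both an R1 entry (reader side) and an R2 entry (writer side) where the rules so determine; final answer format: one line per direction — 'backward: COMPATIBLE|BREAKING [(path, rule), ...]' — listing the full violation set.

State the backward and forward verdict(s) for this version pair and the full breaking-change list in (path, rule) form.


each type pair in Event: writer, then reader
backward on Event — v2 reading data written by v1:
  list<string> -> list<string>, writer required: tags aligns to tags
  Meta -> Meta, writer optional: addr aligns to addr
  string -> string, writer required: nickname aligns to country
  string -> string, writer optional: owner aligns to owner
  string -> string, writer optional: phone aligns to phone
  string -> string, writer optional: addr.street aligns to addr.street
  addr.checksum has no writer counterpart
  bool -> bool, writer required: addr.archived aligns to addr.archived
  addr.version has no writer counterpart
  leftover writer field: addr.version
  breaking: (addr.version, R1)
  backward on Event therefore BREAKING (1)
forward on Event — v1 reading data written by v2:
  list<string> -> list<string>, writer required: tags aligns to tags
  Meta -> Meta, writer optional: addr aligns to addr
  string -> string, writer required: country aligns to nickname
  string -> string, writer optional: owner aligns to owner
  string -> string, writer optional: phone aligns to phone
  string -> string, writer optional: addr.street aligns to addr.street
  bool -> bool, writer required: addr.archived aligns to addr.archived
  addr.version has no writer counterpart
  leftover writer field: addr.checksum
  leftover writer field: addr.version
  breaking: (addr.version, R1)
  forward on Event therefore BREAKING (1)

backward: BREAKING [(addr.version, R1)]; forward: BREAKING [(addr.version, R1)]


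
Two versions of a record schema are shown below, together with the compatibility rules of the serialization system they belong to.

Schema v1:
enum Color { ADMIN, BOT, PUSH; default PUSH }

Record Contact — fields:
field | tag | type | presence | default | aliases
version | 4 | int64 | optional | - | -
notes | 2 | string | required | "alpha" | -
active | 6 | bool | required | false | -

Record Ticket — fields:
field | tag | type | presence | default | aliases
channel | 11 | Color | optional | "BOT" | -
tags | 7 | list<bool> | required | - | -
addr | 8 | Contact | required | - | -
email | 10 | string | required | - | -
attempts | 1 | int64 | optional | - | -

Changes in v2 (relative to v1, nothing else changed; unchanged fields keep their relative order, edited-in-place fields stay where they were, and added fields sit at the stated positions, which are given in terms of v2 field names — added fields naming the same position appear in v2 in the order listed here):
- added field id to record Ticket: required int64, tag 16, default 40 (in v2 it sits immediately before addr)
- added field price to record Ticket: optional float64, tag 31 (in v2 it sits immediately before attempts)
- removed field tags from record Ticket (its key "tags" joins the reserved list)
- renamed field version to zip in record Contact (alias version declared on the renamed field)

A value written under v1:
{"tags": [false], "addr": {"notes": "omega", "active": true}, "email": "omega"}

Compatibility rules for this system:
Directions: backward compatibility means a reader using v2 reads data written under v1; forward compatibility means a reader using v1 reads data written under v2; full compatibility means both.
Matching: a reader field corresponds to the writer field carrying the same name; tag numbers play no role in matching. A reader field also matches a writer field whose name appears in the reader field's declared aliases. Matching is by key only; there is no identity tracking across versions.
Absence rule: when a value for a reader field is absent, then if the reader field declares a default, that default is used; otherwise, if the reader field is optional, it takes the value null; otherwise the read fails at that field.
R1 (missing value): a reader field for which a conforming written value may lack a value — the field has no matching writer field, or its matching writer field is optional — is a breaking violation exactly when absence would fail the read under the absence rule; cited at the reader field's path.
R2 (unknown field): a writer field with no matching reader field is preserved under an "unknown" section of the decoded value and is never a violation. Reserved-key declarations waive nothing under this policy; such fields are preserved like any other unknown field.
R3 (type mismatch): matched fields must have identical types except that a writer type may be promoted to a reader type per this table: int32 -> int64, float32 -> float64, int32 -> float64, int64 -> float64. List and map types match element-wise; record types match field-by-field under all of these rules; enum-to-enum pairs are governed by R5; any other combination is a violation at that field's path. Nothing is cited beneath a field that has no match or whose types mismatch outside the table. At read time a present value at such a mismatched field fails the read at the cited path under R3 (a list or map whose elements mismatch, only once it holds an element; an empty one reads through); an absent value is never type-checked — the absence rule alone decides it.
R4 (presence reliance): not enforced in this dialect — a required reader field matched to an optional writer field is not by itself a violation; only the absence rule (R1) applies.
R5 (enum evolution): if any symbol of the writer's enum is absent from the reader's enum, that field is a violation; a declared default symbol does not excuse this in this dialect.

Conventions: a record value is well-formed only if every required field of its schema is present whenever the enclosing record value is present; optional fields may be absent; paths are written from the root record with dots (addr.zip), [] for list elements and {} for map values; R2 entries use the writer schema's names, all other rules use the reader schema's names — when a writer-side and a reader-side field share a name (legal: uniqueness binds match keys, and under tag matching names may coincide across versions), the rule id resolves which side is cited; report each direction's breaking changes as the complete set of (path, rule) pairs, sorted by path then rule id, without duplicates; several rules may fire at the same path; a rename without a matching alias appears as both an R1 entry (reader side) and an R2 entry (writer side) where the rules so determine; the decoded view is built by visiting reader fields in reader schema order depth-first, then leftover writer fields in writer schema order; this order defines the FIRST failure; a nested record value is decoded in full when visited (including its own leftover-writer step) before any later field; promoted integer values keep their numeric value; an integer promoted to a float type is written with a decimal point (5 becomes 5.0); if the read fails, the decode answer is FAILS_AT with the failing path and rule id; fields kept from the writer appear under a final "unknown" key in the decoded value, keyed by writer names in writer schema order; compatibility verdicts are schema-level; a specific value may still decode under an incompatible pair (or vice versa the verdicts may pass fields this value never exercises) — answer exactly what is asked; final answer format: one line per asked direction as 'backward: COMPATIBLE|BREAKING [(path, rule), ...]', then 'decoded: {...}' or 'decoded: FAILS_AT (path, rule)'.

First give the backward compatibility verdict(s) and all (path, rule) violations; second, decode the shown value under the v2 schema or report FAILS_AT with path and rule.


each type pair in Ticket: writer, then reader
backward on Ticket — v2 reading data written by v1:
  Color -> Color, writer optional: channel aligns to channel
  id: no writer match
  Contact -> Contact, writer required: addr aligns to addr
  string -> string, writer required: email aligns to email
  price: no writer match
  int64 -> int64, writer optional: attempts aligns to attempts
  leftover writer field: tags
  int64 -> int64, writer optional: addr.zip aligns to addr.version
  string -> string, writer required: addr.notes aligns to addr.notes
  bool -> bool, writer required: addr.active aligns to addr.active
  nothing fires on Ticket: backward is COMPATIBLE
decode walk for Ticket under reader schema v2:
  channel := "BOT" (no value, default fills)
  id := 40 (no value, default fills)
  addr.zip := null (not supplied -> null)
  addr.notes := "omega"
  addr.active := true
  email := "omega"
  price := null (not supplied -> null)
  attempts := null (not supplied -> null)
  writer tags: kept under "unknown"
  => decoded: {"channel": "BOT", "id": 40, "addr": {"zip": null, "notes": "omega", "active": true}, "email": "omega", "price": null, "attempts": null, "unknown": {"tags": [false]}}

backward: COMPATIBLE []; decoded: {"channel": "BOT", "id": 40, "addr": {"zip": null, "notes": "omega", "active": true}, "email": "omega", "price": null, "attempts": null, "unknown": {"tags": [false]}}


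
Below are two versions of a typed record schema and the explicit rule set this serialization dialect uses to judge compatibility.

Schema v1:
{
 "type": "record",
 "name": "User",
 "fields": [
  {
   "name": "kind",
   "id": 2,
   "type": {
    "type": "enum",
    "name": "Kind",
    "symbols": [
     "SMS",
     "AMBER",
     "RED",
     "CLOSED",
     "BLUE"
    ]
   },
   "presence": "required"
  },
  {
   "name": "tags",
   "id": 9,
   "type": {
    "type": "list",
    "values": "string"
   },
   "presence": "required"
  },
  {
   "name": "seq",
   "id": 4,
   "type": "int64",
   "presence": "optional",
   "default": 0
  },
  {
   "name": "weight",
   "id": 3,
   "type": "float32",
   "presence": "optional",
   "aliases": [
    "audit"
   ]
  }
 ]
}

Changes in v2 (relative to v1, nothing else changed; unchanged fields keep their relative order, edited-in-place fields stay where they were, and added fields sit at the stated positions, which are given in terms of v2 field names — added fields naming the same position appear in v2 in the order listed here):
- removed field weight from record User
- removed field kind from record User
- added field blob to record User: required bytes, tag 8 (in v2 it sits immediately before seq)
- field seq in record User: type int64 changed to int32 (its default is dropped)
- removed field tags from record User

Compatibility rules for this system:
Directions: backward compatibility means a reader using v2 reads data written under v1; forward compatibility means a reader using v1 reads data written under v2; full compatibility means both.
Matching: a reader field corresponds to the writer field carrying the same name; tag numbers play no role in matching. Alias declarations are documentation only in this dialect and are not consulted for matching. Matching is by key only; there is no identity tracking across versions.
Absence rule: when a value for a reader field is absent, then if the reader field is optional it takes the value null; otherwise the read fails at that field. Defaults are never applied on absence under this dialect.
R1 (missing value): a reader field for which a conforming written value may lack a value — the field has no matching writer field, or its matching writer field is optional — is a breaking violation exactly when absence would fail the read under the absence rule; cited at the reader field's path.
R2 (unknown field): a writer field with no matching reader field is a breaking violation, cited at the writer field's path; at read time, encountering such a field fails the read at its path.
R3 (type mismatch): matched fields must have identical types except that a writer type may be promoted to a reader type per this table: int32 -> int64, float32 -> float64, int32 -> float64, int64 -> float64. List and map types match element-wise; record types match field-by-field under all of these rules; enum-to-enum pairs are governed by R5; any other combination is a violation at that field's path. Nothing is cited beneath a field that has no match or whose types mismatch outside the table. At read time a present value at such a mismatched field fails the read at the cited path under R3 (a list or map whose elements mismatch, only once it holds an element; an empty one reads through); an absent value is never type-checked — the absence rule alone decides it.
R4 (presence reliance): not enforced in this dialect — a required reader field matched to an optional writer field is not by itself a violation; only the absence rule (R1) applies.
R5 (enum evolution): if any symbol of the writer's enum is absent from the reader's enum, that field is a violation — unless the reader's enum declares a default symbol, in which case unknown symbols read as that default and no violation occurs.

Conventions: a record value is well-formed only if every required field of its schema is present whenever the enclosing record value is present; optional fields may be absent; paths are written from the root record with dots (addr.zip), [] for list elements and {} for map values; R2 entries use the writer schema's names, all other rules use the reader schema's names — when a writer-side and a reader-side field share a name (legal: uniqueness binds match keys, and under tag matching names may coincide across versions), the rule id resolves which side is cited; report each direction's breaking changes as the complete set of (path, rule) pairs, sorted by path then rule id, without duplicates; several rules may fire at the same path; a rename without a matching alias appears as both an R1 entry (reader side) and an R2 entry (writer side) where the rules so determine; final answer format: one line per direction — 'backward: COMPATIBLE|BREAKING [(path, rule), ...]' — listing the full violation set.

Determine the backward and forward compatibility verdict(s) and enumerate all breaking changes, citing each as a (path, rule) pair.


backward: BREAKING [(blob, R1), (kind, R2), (seq, R3), (tags, R2), (weight, R2)]; forward: BREAKING [(blob, R2), (kind, R1), (tags, R1)]

in User below, arrows point writer -> reader
backward analysis of User with v2 as reader and v1 as writer:
  no writer field matches reader blob
  writer optional, int64 -> int32: reader seq maps from writer seq
  writer field kind has no reader counterpart
  writer field tags has no reader counterpart
  writer field weight has no reader counterpart
  R1 fires at blob
  R2 fires at kind
  R3 fires at seq
  R2 fires at tags
  R2 fires at weight
  backward on User therefore BREAKING (5)
forward analysis of User with v1 as reader and v2 as writer:
  no writer field matches reader kind
  no writer field matches reader tags
  writer optional, int32 -> int64: reader seq maps from writer seq
  no writer field matches reader weight
  writer field blob has no reader counterpart
  R2 fires at blob
  R1 fires at kind
  R1 fires at tags
  forward on User therefore BREAKING (3)


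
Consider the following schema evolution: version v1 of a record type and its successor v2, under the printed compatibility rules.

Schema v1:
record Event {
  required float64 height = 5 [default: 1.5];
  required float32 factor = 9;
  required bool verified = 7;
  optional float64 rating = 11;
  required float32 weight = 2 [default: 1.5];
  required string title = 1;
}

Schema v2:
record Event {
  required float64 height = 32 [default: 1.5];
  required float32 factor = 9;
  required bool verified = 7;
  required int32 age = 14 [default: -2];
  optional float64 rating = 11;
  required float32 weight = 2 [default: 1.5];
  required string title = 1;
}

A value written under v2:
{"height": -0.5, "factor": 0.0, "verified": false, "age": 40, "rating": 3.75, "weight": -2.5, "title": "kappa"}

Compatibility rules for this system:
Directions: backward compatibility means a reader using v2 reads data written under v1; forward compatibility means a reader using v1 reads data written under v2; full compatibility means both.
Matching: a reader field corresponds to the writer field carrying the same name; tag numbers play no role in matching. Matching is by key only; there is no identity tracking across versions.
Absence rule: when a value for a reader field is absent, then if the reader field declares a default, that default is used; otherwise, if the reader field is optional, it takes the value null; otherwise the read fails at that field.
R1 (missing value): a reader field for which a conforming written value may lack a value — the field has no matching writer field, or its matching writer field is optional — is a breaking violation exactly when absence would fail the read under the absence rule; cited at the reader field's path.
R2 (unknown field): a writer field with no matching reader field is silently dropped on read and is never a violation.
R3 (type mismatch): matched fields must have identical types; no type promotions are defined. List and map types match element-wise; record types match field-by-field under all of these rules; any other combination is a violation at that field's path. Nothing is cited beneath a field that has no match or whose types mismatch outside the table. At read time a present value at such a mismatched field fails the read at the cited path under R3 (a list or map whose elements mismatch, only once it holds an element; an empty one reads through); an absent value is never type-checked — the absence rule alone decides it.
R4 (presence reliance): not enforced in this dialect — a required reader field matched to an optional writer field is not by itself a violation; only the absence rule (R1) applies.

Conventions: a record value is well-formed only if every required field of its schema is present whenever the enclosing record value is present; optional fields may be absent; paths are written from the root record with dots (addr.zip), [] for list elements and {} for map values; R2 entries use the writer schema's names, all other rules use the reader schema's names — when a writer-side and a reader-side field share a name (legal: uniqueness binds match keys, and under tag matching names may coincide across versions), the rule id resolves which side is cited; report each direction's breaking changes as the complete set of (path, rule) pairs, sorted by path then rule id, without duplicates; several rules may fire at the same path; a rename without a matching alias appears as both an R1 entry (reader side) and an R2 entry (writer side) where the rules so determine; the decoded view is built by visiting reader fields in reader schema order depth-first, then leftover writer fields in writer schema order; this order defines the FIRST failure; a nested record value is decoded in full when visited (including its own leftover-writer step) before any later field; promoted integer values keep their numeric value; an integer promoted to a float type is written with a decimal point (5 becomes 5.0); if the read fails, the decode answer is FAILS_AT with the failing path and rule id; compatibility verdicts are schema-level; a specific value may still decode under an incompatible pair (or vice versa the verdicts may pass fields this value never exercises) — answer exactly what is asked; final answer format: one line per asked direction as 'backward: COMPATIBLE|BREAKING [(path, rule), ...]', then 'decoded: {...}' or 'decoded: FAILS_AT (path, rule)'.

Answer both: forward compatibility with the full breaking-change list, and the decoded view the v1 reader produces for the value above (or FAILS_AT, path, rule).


in Event below, arrows point writer -> reader
forward on Event — v1 reading data written by v2:
  height <- height (float64 -> float64, writer required)
  factor <- factor (float32 -> float32, writer required)
  verified <- verified (bool -> bool, writer required)
  rating <- rating (float64 -> float64, writer optional)
  weight <- weight (float32 -> float32, writer required)
  title <- title (string -> string, writer required)
  leftover writer field: age
  => forward verdict for Event: COMPATIBLE, no violations
migrating the Event value to v1:
  height := -0.5
  factor := 0.0
  verified := false
  rating := 3.75
  weight := -2.5
  title := "kappa"
  writer age: unknown -> dropped
  => decoded: {"height": -0.5, "factor": 0.0, "verified": false, "rating": 3.75, "weight": -2.5, "title": "kappa"}
remaining Event differences; none change what is asked:
  field height in record Event: tag 5 changed to 32 -> no rule fires on it in Event's dialect; the asked verdict holds
  added field age to record Event: required int32, tag 14, default -2 (in v2 it sits immediately before rating) -> no rule fires on it in Event's dialect; the asked verdict holds

forward: COMPATIBLE []; decoded: {"height": -0.5, "factor": 0.0, "verified": false, "rating": 3.75, "weight": -2.5, "title": "kappa"}


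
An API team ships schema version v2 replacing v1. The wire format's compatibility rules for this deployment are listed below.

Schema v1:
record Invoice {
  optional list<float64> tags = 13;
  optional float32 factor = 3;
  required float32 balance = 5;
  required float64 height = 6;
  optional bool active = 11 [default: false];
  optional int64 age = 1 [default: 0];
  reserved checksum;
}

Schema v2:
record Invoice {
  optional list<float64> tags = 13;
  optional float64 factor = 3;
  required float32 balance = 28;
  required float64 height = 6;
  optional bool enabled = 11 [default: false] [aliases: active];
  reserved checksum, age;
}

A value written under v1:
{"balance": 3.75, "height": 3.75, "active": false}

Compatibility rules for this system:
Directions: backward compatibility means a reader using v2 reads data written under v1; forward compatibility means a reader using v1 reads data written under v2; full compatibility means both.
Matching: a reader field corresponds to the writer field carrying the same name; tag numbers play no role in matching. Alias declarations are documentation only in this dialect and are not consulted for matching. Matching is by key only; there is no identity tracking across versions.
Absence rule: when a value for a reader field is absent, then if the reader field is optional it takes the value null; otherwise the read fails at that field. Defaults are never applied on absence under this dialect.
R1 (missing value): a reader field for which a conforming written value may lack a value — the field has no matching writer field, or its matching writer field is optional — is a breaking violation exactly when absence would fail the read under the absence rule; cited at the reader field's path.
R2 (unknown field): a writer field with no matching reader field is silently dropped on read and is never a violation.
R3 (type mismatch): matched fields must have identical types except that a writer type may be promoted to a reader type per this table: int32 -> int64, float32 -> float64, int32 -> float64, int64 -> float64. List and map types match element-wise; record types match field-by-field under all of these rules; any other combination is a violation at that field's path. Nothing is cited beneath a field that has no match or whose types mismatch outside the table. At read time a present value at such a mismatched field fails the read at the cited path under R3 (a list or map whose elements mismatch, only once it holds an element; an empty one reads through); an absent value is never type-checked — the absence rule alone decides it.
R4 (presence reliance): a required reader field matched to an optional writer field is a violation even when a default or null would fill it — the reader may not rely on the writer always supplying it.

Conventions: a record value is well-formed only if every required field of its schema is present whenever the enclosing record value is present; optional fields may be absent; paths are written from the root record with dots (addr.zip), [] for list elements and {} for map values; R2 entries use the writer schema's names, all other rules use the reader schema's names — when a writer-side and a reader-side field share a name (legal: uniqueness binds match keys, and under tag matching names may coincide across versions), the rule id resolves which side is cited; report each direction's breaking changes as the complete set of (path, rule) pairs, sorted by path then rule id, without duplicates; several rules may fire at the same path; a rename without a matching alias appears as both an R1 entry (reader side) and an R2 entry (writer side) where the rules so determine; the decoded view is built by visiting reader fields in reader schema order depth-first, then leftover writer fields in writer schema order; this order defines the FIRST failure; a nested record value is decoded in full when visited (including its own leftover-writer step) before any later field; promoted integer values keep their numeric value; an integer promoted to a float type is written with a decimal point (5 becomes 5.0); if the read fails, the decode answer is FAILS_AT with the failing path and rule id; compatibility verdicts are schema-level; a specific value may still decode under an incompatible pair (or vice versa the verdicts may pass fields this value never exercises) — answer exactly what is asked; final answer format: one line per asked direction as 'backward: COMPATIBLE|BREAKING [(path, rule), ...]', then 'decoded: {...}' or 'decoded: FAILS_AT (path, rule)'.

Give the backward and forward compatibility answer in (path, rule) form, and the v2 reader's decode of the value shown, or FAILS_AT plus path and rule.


backward: COMPATIBLE []; forward: BREAKING [(factor, R3)]; decoded: {"tags": null, "factor": null, "balance": 3.75, "height": 3.75, "enabled": null}

arrows below run writer -> reader for Invoice
checking backward for Invoice: reader v2 against writer v1:
  tags <- tags (list<float64> -> list<float64>, writer optional)
  factor <- factor (float32 -> float64, writer optional)
  balance <- balance (float32 -> float32, writer required)
  height <- height (float64 -> float64, writer required)
  enabled: no writer-side match
  writer active: unknown to reader
  writer age: unknown to reader
  => no violations; backward on Invoice: COMPATIBLE
checking forward for Invoice: reader v1 against writer v2:
  tags <- tags (list<float64> -> list<float64>, writer optional)
  factor <- factor (float64 -> float32, writer optional)
  balance <- balance (float32 -> float32, writer required)
  height <- height (float64 -> float64, writer required)
  active: no writer-side match
  age: no writer-side match
  writer enabled: unknown to reader
  breaking: (factor, R3)
  forward on Invoice therefore BREAKING (1)
decode walk for Invoice under reader schema v2:
  tags := null (missing; optional => null)
  factor := null (missing; optional => null)
  balance := 3.75
  height := 3.75
  enabled := null (missing; optional => null)
  writer active: no reader field; dropped
  => decoded: {"tags": null, "factor": null, "balance": 3.75, "height": 3.75, "enabled": null}


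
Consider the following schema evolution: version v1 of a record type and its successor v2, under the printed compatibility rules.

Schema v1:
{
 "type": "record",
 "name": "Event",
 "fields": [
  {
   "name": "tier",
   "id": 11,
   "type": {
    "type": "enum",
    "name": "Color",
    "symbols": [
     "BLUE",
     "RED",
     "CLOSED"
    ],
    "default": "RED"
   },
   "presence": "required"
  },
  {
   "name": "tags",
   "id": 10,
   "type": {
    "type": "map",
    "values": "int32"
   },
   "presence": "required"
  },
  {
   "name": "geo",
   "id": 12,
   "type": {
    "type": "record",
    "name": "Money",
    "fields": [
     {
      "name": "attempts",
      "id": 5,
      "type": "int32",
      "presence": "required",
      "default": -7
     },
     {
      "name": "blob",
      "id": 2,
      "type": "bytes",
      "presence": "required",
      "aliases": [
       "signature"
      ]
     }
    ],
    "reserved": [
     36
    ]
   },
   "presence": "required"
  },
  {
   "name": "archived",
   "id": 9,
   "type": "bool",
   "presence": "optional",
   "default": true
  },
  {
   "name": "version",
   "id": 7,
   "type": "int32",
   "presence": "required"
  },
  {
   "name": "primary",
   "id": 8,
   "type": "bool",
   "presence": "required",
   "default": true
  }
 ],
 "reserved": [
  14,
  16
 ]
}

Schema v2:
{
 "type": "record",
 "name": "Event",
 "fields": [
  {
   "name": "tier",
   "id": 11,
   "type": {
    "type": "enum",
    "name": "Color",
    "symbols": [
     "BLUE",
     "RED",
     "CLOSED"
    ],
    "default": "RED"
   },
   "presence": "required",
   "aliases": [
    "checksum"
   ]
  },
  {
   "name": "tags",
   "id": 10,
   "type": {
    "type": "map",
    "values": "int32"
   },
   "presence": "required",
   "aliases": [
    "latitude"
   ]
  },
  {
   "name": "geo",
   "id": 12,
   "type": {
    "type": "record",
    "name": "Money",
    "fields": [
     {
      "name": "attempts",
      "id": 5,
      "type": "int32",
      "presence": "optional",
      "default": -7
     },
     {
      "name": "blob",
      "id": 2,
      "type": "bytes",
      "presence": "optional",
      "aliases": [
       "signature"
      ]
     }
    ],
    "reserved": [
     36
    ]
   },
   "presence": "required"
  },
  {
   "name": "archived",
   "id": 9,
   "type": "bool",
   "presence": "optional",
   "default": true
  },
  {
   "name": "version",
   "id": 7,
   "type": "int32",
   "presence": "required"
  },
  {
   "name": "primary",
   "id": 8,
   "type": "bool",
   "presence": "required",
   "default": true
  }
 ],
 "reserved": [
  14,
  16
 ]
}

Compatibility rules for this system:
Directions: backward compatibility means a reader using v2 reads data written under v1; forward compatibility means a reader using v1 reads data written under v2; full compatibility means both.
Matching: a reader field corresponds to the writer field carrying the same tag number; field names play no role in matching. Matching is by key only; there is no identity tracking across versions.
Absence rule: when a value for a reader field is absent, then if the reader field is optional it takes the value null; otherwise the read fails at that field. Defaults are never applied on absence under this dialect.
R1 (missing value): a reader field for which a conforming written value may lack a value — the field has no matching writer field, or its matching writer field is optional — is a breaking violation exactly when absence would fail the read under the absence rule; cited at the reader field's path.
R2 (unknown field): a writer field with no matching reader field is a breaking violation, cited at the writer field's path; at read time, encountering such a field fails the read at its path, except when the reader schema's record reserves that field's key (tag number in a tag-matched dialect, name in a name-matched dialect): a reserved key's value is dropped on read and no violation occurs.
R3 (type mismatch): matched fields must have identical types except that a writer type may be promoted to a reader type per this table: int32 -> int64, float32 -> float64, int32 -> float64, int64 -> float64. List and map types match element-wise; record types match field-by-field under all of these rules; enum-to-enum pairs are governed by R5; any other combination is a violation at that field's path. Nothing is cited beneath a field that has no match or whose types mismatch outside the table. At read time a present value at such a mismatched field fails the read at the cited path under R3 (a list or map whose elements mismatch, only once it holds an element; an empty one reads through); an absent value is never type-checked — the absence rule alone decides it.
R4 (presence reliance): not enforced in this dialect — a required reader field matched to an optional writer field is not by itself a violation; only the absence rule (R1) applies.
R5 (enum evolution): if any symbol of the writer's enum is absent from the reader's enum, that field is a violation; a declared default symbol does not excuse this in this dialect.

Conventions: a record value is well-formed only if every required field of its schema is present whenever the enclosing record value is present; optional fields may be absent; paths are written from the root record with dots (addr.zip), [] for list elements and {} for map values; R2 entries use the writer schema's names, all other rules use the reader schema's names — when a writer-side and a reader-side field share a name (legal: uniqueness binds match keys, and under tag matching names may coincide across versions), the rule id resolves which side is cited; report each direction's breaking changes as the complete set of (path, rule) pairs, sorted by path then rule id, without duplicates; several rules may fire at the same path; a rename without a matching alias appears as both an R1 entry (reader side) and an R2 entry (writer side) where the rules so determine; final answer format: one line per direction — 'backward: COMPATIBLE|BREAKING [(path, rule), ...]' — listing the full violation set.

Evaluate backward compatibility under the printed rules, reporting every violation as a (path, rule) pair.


backward: COMPATIBLE []

the writer's type comes first in each Event pair
backward for Event (reader v2, writer v1):
  writer required, Color -> Color: reader tier maps from writer tier
  writer required, map<string, int32> -> map<string, int32>: reader tags maps from writer tags
  writer required, Money -> Money: reader geo maps from writer geo
  writer optional, bool -> bool: reader archived maps from writer archived
  writer required, int32 -> int32: reader version maps from writer version
  writer required, bool -> bool: reader primary maps from writer primary
  writer required, int32 -> int32: reader geo.attempts maps from writer geo.attempts
  writer required, bytes -> bytes: reader geo.blob maps from writer geo.blob
  => backward: COMPATIBLE
remaining Event differences; none change what is asked:
  field blob in record Money: required changed to optional -> matters only for Event's forward compatibility — outside the asked direction
  field attempts in record Money: required changed to optional -> matters only for Event's forward compatibility — outside the asked direction
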